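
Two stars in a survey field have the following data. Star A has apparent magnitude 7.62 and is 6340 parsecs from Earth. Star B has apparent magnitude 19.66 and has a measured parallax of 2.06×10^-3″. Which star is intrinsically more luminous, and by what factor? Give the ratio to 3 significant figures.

Star A: M = m − 5 log₁₀ d + 5 = 7.62 − 5·3.8021 + 5 = -6.390
Star B: d = 1/p = 1/2.06×10^-3″ = 485.4 pc
Star B: M = m − 5 log₁₀ d + 5 = 19.66 − 5·2.6861 + 5 = 11.229
ΔM = M_A − M_B = -6.390 − (11.229) = -17.620; smaller M is more luminous → Star A.
L ratio = 10^(0.4 |ΔM|) = 10^7.048 = 1.117×10^7

Star A is more luminous, by a factor of 1.12×10^7.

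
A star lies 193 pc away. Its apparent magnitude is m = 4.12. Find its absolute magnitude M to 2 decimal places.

M ≈ -2.31

5 log₁₀(d/10 pc) = 5 log₁₀(193.0) − 5 = 6.428
M = m − 5 log₁₀(d/10) = 4.12 − 6.428 = -2.308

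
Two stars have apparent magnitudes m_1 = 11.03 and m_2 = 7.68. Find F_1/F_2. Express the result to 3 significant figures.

F_1/F_2 ≈ 0.0457

Magnitude difference = 3.35
Flux ratio = 10^(−0.4 Δm) = 10^(−0.4 × 3.35) = 10^-1.340 = 0.04571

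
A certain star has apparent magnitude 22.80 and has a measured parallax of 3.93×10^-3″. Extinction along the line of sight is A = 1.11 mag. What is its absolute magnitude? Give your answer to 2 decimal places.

M ≈ 14.66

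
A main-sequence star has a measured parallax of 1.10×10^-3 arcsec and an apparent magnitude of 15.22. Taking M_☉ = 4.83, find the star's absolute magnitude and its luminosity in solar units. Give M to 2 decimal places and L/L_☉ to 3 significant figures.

M ≈ 5.43; L/L_☉ ≈ 0.577

d = 1/p = 1/1.10×10^-3″ = 909.1 pc
M = m − 5 log₁₀ d + 5 = 15.22 − 5·2.9586 + 5 = 5.427
M − M_☉ = 5.427 − 4.83 = 0.597
L/L_☉ = 10^(−0.4 × 0.597) = 0.5771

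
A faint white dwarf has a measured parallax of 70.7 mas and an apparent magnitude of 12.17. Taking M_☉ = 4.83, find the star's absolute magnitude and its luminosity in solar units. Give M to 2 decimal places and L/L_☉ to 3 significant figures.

M ≈ 11.42; L/L_☉ ≈ 2.32×10^-3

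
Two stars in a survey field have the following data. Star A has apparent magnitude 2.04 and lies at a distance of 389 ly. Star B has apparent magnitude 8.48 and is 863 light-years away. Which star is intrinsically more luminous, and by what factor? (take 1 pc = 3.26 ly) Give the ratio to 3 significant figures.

Star A: d = 389 ly / 3.26 = 119.3 pc
Star A: M = m − 5 log₁₀ d + 5 = 2.04 − 5·2.0767 + 5 = -3.344
Star B: d = 863 ly / 3.26 = 264.7 pc
Star B: M = m − 5 log₁₀ d + 5 = 8.48 − 5·2.4228 + 5 = 1.366
ΔM = M_A − M_B = -3.344 − (1.366) = -4.710; smaller M is more luminous → Star A.
L ratio = 10^(0.4 |ΔM|) = 10^1.884 = 76.54

Star A is more luminous, by a factor of 76.5.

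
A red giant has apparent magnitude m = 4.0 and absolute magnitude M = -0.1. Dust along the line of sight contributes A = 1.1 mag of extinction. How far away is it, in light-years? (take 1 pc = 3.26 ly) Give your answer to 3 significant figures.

m − M = 5 log₁₀(d/10 pc) + A  ⇒  4.0 − (-0.1) − 1.1 = 5 log₁₀(d/10)
3.000 = 5 log₁₀(d/10)
log₁₀ d = (m − M − A)/5 + 1 = 1.6000
d = 10^1.6000 = 39.81 pc
= 129.8 ly

d ≈ 130 ly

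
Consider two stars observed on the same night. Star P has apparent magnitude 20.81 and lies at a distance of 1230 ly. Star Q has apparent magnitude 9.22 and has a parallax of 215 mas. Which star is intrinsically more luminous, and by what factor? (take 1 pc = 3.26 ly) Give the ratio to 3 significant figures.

Star Q is more luminous, by a factor of 6.57.

Star P: d = 1230 ly / 3.26 = 377.3 pc
Star P: M = m − 5 log₁₀ d + 5 = 20.81 − 5·2.5767 + 5 = 12.927
Star Q: p = 215 mas = 0.215″ → d = 1/p = 4.651 pc
Star Q: M = m − 5 log₁₀ d + 5 = 9.22 − 5·0.6676 + 5 = 10.882
ΔM = M_P − M_Q = 12.927 − (10.882) = 2.044; smaller M is more luminous → Star Q.
L ratio = 10^(0.4 |ΔM|) = 10^0.818 = 6.573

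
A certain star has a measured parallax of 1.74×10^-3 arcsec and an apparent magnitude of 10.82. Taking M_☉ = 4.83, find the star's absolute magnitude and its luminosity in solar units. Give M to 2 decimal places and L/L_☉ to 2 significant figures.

M ≈ 2.02; L/L_☉ ≈ 13

d = 1/p = 1/1.74×10^-3″ = 574.7 pc
M = m − 5 log₁₀ d + 5 = 10.82 − 5·2.7595 + 5 = 2.023
M − M_☉ = 2.023 − 4.83 = -2.807
L/L_☉ = 10^(−0.4 × -2.807) = 13.27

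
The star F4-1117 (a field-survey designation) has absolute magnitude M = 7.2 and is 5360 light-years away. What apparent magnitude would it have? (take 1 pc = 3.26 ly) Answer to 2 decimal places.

d = 5360 ly / 3.26 = 1644 pc
m = M + 5 log₁₀ d − 5 = 7.2 + 5·3.2159 − 5 = 18.280

m ≈ 18.28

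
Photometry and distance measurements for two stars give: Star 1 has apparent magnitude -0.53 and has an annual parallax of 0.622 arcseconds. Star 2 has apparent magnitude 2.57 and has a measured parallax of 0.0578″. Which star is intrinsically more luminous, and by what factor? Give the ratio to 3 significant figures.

Star 2 is more luminous, by a factor of 6.66.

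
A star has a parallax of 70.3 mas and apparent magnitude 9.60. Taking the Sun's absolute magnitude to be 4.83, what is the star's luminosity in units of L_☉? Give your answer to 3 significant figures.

L/L_☉ ≈ 0.0250

d = 1/p = 1000/70.3 mas = 14.22 pc
M = m − 5 log₁₀ d + 5 = 9.60 − 5·1.1530 + 5 = 8.835
M − M_☉ = 8.835 − 4.83 = 4.005
L/L_☉ = 10^(−0.4 × 4.005) = 0.02501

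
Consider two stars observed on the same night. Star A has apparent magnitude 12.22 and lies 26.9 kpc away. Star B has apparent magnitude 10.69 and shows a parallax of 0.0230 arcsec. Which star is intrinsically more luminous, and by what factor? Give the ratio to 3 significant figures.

Star A is more luminous, by a factor of 93500.

Star A: d = 26.9 kpc = 26900 pc
Star A: M = m − 5 log₁₀ d + 5 = 12.22 − 5·4.4298 + 5 = -4.929
Star B: d = 1/p = 1/0.0230″ = 43.48 pc
Star B: M = m − 5 log₁₀ d + 5 = 10.69 − 5·1.6383 + 5 = 7.499
ΔM = M_A − M_B = -4.929 − (7.499) = -12.427; smaller M is more luminous → Star A.
L ratio = 10^(0.4 |ΔM|) = 10^4.971 = 93530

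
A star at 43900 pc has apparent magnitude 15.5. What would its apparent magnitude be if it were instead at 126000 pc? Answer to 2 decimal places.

Flux ∝ 1/d², so Δm = 5 log₁₀(d₂/d₁) = 5 log₁₀(126000/43900) = 2.290
m₂ = m₁ + Δm = 15.5 + (2.290) = 17.790

m ≈ 17.79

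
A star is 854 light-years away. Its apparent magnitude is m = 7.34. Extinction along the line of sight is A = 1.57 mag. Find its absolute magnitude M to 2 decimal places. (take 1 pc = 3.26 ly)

M ≈ -1.32

d = 854 ly / 3.26 = 262.0 pc
5 log₁₀(d/10 pc) = 5 log₁₀(262.0) − 5 = 7.091
M = m − 5 log₁₀(d/10) − A = 7.34 − 7.091 − 1.57 = -1.321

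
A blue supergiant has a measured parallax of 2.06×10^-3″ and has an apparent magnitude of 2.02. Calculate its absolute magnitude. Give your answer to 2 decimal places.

M ≈ -6.41

d = 1/p = 1/2.06×10^-3″ = 485.4 pc
5 log₁₀(d/10 pc) = 5 log₁₀(485.4) − 5 = 8.431
M = m − 5 log₁₀(d/10) = 2.02 − 8.431 = -6.411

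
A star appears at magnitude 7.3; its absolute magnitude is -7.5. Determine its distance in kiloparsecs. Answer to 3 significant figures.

Distance modulus: m − M = 7.3 − (-7.5) = 14.800
m − M = 5 log₁₀ d − 5
log₁₀ d = (m − M)/5 + 1 = 3.9600
d = 10^3.9600 = 9120 pc
= 9.120 kpc

d ≈ 9.12 kpc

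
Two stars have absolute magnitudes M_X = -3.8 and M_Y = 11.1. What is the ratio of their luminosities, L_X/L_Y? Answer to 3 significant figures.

L_X/L_Y ≈ 912000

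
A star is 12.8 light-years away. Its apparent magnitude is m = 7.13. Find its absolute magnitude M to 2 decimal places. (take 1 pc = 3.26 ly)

d = 12.8 ly / 3.26 = 3.926 pc
5 log₁₀(d/10 pc) = 5 log₁₀(3.926) − 5 = -2.030
M = m − 5 log₁₀(d/10) = 7.13 + 2.030 = 9.160

M ≈ 9.16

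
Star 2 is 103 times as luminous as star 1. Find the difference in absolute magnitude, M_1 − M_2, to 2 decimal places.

M_1 − M_2 ≈ 5.03

Pogson: ΔM = −2.5 log₁₀(ratio) = −2.5 log₁₀(103) = −2.5 × 2.0128 = -5.032
Star 2 is brighter so has the smaller magnitude: M_1 − M_2 is positive.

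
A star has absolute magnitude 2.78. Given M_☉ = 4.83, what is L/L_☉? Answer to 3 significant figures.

L/L_☉ ≈ 6.61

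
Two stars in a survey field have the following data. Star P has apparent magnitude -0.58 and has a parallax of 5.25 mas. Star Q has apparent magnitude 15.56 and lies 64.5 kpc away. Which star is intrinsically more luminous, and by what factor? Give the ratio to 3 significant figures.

Star P: p = 5.25 mas = 5.25×10^-3″ → d = 1/p = 190.5 pc
Star P: M = m − 5 log₁₀ d + 5 = -0.58 − 5·2.2798 + 5 = -6.979
Star Q: d = 64.5 kpc = 64500 pc
Star Q: M = m − 5 log₁₀ d + 5 = 15.56 − 5·4.8096 + 5 = -3.488
ΔM = M_P − M_Q = -6.979 − (-3.488) = -3.491; smaller M is more luminous → Star P.
L ratio = 10^(0.4 |ΔM|) = 10^1.397 = 24.92

Star P is more luminous, by a factor of 24.9.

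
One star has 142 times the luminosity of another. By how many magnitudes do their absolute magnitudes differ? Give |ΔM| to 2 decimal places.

|ΔM| ≈ 5.38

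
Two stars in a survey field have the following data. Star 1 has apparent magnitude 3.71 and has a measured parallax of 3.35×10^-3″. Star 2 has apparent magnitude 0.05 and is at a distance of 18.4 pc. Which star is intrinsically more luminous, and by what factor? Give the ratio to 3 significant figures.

Star 1: d = 1/p = 1/3.35×10^-3″ = 298.5 pc
Star 1: M = m − 5 log₁₀ d + 5 = 3.71 − 5·2.4750 + 5 = -3.665
Star 2: M = m − 5 log₁₀ d + 5 = 0.05 − 5·1.2648 + 5 = -1.274
ΔM = M_1 − M_2 = -3.665 − (-1.274) = -2.391; smaller M is more luminous → Star 1.
L ratio = 10^(0.4 |ΔM|) = 10^0.956 = 9.042

Star 1 is more luminous, by a factor of 9.04.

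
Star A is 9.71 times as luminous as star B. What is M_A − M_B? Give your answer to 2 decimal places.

M_A − M_B ≈ -2.47

Pogson: ΔM = −2.5 log₁₀(ratio) = −2.5 log₁₀(9.71) = −2.5 × 0.9872 = -2.468
Star A is brighter, so it has the smaller magnitude: the difference is negative.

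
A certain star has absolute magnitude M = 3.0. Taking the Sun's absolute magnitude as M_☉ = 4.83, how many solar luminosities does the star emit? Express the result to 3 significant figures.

L/L_☉ ≈ 5.40

M − M_☉ = 3.0 − 4.83 = -1.830
L/L_☉ = 10^(−0.4 (M − M_☉)) = 10^0.732 = 5.395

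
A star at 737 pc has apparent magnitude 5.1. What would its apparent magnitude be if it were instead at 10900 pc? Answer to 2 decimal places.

m ≈ 10.95

Flux ∝ 1/d², so Δm = 5 log₁₀(d₂/d₁) = 5 log₁₀(10900/737) = 5.850
m₂ = m₁ + Δm = 5.1 + (5.850) = 10.950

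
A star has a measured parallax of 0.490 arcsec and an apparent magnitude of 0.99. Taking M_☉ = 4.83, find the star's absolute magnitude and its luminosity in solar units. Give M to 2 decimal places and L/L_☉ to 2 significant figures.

d = 1/p = 1/0.490″ = 2.041 pc
M = m − 5 log₁₀ d + 5 = 0.99 − 5·0.3098 + 5 = 4.441
M − M_☉ = 4.441 − 4.83 = -0.389
L/L_☉ = 10^(−0.4 × -0.389) = 1.431

M ≈ 4.44; L/L_☉ ≈ 1.4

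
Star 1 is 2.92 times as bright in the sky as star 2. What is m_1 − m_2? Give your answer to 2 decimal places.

Pogson: Δm = −2.5 log₁₀(ratio) = −2.5 log₁₀(2.92) = −2.5 × 0.4654 = -1.163
Star 1 is brighter, so it has the smaller magnitude: the difference is negative.

m_1 − m_2 ≈ -1.16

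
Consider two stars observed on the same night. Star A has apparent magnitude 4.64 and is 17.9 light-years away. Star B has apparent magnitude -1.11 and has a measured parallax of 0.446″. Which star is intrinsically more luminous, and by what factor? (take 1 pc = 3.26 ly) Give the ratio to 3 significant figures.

Star B is more luminous, by a factor of 33.3.

Star A: d = 17.9 ly / 3.26 = 5.491 pc
Star A: M = m − 5 log₁₀ d + 5 = 4.64 − 5·0.7396 + 5 = 5.942
Star B: d = 1/p = 1/0.446″ = 2.242 pc
Star B: M = m − 5 log₁₀ d + 5 = -1.11 − 5·0.3507 + 5 = 2.137
ΔM = M_A − M_B = 5.942 − (2.137) = 3.805; smaller M is more luminous → Star B.
L ratio = 10^(0.4 |ΔM|) = 10^1.522 = 33.27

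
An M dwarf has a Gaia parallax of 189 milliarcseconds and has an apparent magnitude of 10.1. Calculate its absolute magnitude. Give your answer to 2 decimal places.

M ≈ 11.48

p = 189 mas = 0.189″ → d = 1/p = 5.291 pc
5 log₁₀(d/10 pc) = 5 log₁₀(5.291) − 5 = -1.382
M = m − 5 log₁₀(d/10) = 10.1 + 1.382 = 11.482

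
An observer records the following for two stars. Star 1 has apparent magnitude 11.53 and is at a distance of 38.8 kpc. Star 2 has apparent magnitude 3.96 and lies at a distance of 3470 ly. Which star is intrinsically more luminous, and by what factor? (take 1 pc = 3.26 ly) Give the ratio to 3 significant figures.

Star 1: d = 38.8 kpc = 38800 pc
Star 1: M = m − 5 log₁₀ d + 5 = 11.53 − 5·4.5888 + 5 = -6.414
Star 2: d = 3470 ly / 3.26 = 1064 pc
Star 2: M = m − 5 log₁₀ d + 5 = 3.96 − 5·3.0271 + 5 = -6.176
ΔM = M_1 − M_2 = -6.414 − (-6.176) = -0.239; smaller M is more luminous → Star 1.
L ratio = 10^(0.4 |ΔM|) = 10^0.095 = 1.246

Star 1 is more luminous, by a factor of 1.25.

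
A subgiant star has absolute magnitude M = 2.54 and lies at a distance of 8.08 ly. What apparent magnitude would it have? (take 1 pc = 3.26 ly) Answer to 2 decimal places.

m ≈ -0.49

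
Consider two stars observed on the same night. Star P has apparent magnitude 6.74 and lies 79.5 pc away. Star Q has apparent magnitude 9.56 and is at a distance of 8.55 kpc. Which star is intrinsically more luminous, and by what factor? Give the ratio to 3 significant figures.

Star Q is more luminous, by a factor of 861.

Star P: M = m − 5 log₁₀ d + 5 = 6.74 − 5·1.9004 + 5 = 2.238
Star Q: d = 8.55 kpc = 8550 pc
Star Q: M = m − 5 log₁₀ d + 5 = 9.56 − 5·3.9320 + 5 = -5.100
ΔM = M_P − M_Q = 2.238 − (-5.100) = 7.338; smaller M is more luminous → Star Q.
L ratio = 10^(0.4 |ΔM|) = 10^2.935 = 861.4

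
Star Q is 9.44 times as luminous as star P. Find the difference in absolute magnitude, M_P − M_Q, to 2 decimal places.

M_P − M_Q ≈ 2.44

Pogson: ΔM = −2.5 log₁₀(ratio) = −2.5 log₁₀(9.44) = −2.5 × 0.9750 = -2.437
Star Q is brighter so has the smaller magnitude: M_P − M_Q is positive.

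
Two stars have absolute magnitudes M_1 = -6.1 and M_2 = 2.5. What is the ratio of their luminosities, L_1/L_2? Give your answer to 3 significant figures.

ΔM = M_1 − M_2 = -8.6
L_1/L_2 = 10^(−0.4 ΔM) = 10^3.440 = 2754

L_1/L_2 ≈ 2750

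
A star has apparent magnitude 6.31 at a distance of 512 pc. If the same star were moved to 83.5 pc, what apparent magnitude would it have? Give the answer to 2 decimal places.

Flux ∝ 1/d², so Δm = 5 log₁₀(d₂/d₁) = 5 log₁₀(83.5/512) = -3.938
m₂ = m₁ + Δm = 6.31 + (-3.938) = 2.372

m ≈ 2.37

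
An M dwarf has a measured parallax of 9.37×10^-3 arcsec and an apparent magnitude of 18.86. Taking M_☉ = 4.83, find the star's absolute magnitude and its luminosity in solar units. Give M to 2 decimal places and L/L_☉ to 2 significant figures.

M ≈ 13.72; L/L_☉ ≈ 2.8×10^-4

d = 1/p = 1/9.37×10^-3″ = 106.7 pc
M = m − 5 log₁₀ d + 5 = 18.86 − 5·2.0283 + 5 = 13.719
M − M_☉ = 13.719 − 4.83 = 8.889
L/L_☉ = 10^(−0.4 × 8.889) = 2.783×10^-4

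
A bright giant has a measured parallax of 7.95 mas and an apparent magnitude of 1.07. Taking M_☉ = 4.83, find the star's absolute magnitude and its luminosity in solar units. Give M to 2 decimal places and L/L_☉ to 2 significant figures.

M ≈ -4.43; L/L_☉ ≈ 5000

d = 1/p = 1000/7.95 mas = 125.8 pc
M = m − 5 log₁₀ d + 5 = 1.07 − 5·2.0996 + 5 = -4.428
M − M_☉ = -4.428 − 4.83 = -9.258
L/L_☉ = 10^(−0.4 × -9.258) = 5050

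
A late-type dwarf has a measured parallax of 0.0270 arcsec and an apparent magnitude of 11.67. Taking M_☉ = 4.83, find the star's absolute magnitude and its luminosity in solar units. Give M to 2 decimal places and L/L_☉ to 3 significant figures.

M ≈ 8.83; L/L_☉ ≈ 0.0252

d = 1/p = 1/0.0270″ = 37.04 pc
M = m − 5 log₁₀ d + 5 = 11.67 − 5·1.5686 + 5 = 8.827
M − M_☉ = 8.827 − 4.83 = 3.997
L/L_☉ = 10^(−0.4 × 3.997) = 0.02519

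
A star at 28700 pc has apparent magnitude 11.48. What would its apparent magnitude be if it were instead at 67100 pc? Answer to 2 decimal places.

Flux ∝ 1/d², so Δm = 5 log₁₀(d₂/d₁) = 5 log₁₀(67100/28700) = 1.844
m₂ = m₁ + Δm = 11.48 + (1.844) = 13.324

m ≈ 13.32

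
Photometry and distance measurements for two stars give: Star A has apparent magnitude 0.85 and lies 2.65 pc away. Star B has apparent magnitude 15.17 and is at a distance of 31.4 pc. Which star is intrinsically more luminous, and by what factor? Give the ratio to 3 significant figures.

Star A: M = m − 5 log₁₀ d + 5 = 0.85 − 5·0.4232 + 5 = 3.734
Star B: M = m − 5 log₁₀ d + 5 = 15.17 − 5·1.4969 + 5 = 12.685
ΔM = M_A − M_B = 3.734 − (12.685) = -8.952; smaller M is more luminous → Star A.
L ratio = 10^(0.4 |ΔM|) = 10^3.581 = 3807

Star A is more luminous, by a factor of 3810.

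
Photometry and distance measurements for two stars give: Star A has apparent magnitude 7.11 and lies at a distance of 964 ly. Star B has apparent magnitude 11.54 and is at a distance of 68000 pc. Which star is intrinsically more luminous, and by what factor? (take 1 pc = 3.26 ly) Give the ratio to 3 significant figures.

Star A: d = 964 ly / 3.26 = 295.7 pc
Star A: M = m − 5 log₁₀ d + 5 = 7.11 − 5·2.4709 + 5 = -0.244
Star B: M = m − 5 log₁₀ d + 5 = 11.54 − 5·4.8325 + 5 = -7.623
ΔM = M_A − M_B = -0.244 − (-7.623) = 7.378; smaller M is more luminous → Star B.
L ratio = 10^(0.4 |ΔM|) = 10^2.951 = 893.9

Star B is more luminous, by a factor of 894.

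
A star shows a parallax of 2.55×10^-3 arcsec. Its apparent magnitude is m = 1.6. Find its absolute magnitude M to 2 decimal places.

M ≈ -6.37

d = 1/p = 1/2.55×10^-3″ = 392.2 pc
5 log₁₀(d/10 pc) = 5 log₁₀(392.2) − 5 = 7.967
M = m − 5 log₁₀(d/10) = 1.6 − 7.967 = -6.367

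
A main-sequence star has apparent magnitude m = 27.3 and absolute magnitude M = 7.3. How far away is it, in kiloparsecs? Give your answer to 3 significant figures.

μ = m − M = 20.000
m − M = 5 log₁₀ d − 5
log₁₀ d = (m − M)/5 + 1 = 5.0000
d = 10^5.0000 = 100000 pc
= 100.0 kpc

d ≈ 100 kpc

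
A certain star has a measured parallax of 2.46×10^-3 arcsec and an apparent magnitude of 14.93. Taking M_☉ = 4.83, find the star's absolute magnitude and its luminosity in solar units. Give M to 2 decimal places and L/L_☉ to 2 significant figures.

d = 1/p = 1/2.46×10^-3″ = 406.5 pc
M = m − 5 log₁₀ d + 5 = 14.93 − 5·2.6091 + 5 = 6.885
M − M_☉ = 6.885 − 4.83 = 2.055
L/L_☉ = 10^(−0.4 × 2.055) = 0.1507

M ≈ 6.88; L/L_☉ ≈ 0.15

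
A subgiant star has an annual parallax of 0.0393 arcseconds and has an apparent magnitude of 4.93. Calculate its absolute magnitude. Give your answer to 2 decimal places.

d = 1/p = 1/0.0393″ = 25.45 pc
5 log₁₀(d/10 pc) = 5 log₁₀(25.45) − 5 = 2.028
M = m − 5 log₁₀(d/10) = 4.93 − 2.028 = 2.902

M ≈ 2.90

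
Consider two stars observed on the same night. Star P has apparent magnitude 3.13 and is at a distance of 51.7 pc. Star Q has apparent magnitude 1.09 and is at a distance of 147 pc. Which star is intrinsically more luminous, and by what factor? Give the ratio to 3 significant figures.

Star Q is more luminous, by a factor of 52.9.

Star P: M = m − 5 log₁₀ d + 5 = 3.13 − 5·1.7135 + 5 = -0.437
Star Q: M = m − 5 log₁₀ d + 5 = 1.09 − 5·2.1673 + 5 = -4.747
ΔM = M_P − M_Q = -0.437 − (-4.747) = 4.309; smaller M is more luminous → Star Q.
L ratio = 10^(0.4 |ΔM|) = 10^1.724 = 52.92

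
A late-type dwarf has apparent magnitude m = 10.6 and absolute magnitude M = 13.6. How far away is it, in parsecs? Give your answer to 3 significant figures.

μ = m − M = -3.000
m − M = 5 log₁₀ d − 5
log₁₀ d = (m − M)/5 + 1 = 0.4000
d = 10^0.4000 = 2.512 pc

d ≈ 2.51 pc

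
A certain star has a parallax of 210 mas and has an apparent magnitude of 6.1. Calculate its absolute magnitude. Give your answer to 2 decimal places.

p = 210 mas = 0.210″ → d = 1/p = 4.762 pc
5 log₁₀(d/10 pc) = 5 log₁₀(4.762) − 5 = -1.611
M = m − 5 log₁₀(d/10) = 6.1 + 1.611 = 7.711

M ≈ 7.71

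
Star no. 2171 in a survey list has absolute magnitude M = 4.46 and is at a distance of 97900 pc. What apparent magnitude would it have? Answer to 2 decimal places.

m ≈ 24.41

m = M + 5 log₁₀ d − 5 = 4.46 + 5·4.9908 − 5 = 24.414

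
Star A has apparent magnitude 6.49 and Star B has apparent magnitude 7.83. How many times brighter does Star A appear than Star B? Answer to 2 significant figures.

3.4

Magnitude difference = -1.34
Flux ratio = 10^(−0.4 Δm) = 10^(−0.4 × -1.34) = 10^0.536 = 3.436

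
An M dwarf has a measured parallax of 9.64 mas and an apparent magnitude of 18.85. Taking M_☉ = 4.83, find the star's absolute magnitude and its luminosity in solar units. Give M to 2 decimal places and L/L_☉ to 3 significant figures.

M ≈ 13.77; L/L_☉ ≈ 2.65×10^-4

d = 1/p = 1000/9.64 mas = 103.7 pc
M = m − 5 log₁₀ d + 5 = 18.85 − 5·2.0159 + 5 = 13.770
M − M_☉ = 13.770 − 4.83 = 8.940
L/L_☉ = 10^(−0.4 × 8.940) = 2.654×10^-4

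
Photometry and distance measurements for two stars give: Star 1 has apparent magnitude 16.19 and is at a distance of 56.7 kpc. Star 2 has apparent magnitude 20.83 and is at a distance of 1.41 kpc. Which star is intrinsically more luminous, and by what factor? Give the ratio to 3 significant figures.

Star 1 is more luminous, by a factor of 116000.

Star 1: d = 56.7 kpc = 56700 pc
Star 1: M = m − 5 log₁₀ d + 5 = 16.19 − 5·4.7536 + 5 = -2.578
Star 2: d = 1.41 kpc = 1410 pc
Star 2: M = m − 5 log₁₀ d + 5 = 20.83 − 5·3.1492 + 5 = 10.084
ΔM = M_1 − M_2 = -2.578 − (10.084) = -12.662; smaller M is more luminous → Star 1.
L ratio = 10^(0.4 |ΔM|) = 10^5.065 = 116100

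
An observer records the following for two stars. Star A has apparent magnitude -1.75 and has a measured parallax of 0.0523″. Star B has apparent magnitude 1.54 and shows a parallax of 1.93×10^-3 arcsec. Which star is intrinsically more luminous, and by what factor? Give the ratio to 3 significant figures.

Star B is more luminous, by a factor of 35.5.

Star A: d = 1/p = 1/0.0523″ = 19.12 pc
Star A: M = m − 5 log₁₀ d + 5 = -1.75 − 5·1.2815 + 5 = -3.157
Star B: d = 1/p = 1/1.93×10^-3″ = 518.1 pc
Star B: M = m − 5 log₁₀ d + 5 = 1.54 − 5·2.7144 + 5 = -7.032
ΔM = M_A − M_B = -3.157 − (-7.032) = 3.875; smaller M is more luminous → Star B.
L ratio = 10^(0.4 |ΔM|) = 10^1.550 = 35.47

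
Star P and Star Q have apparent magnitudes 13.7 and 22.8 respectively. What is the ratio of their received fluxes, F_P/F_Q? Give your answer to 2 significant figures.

F_P/F_Q ≈ 4400

Magnitude difference = -9.1
Flux ratio = 10^(−0.4 Δm) = 10^(−0.4 × -9.1) = 10^3.640 = 4365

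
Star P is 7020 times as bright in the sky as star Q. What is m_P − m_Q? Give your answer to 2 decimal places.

Pogson: Δm = −2.5 log₁₀(ratio) = −2.5 log₁₀(7020) = −2.5 × 3.8463 = -9.616
Star P is brighter, so it has the smaller magnitude: the difference is negative.

m_P − m_Q ≈ -9.62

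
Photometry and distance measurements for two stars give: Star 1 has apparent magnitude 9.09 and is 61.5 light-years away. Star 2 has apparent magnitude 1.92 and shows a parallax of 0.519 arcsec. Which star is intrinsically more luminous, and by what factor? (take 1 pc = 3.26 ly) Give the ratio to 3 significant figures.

Star 1: d = 61.5 ly / 3.26 = 18.87 pc
Star 1: M = m − 5 log₁₀ d + 5 = 9.09 − 5·1.2757 + 5 = 7.712
Star 2: d = 1/p = 1/0.519″ = 1.927 pc
Star 2: M = m − 5 log₁₀ d + 5 = 1.92 − 5·0.2848 + 5 = 5.496
ΔM = M_1 − M_2 = 7.712 − (5.496) = 2.216; smaller M is more luminous → Star 2.
L ratio = 10^(0.4 |ΔM|) = 10^0.886 = 7.698

Star 2 is more luminous, by a factor of 7.70.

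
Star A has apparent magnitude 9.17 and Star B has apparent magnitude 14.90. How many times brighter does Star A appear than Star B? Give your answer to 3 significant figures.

196

Magnitude difference = -5.73
Flux ratio = 10^(−0.4 Δm) = 10^(−0.4 × -5.73) = 10^2.292 = 195.9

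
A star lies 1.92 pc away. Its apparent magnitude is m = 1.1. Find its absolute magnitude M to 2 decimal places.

M ≈ 4.68

5 log₁₀(d/10 pc) = 5 log₁₀(1.920) − 5 = -3.583
M = m − 5 log₁₀(d/10) = 1.1 + 3.583 = 4.683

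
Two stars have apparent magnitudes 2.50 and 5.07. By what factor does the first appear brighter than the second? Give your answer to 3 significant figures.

Δm = 2.50 − (5.07) = -2.57
Flux ratio = 10^(−0.4 Δm) = 10^(−0.4 × -2.57) = 10^1.028 = 10.67

10.7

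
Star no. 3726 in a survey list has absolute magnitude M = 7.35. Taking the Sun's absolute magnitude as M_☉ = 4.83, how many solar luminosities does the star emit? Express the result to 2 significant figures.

L/L_☉ ≈ 0.098

M − M_☉ = 7.35 − 4.83 = 2.520
L/L_☉ = 10^(−0.4 (M − M_☉)) = 10^-1.008 = 0.09817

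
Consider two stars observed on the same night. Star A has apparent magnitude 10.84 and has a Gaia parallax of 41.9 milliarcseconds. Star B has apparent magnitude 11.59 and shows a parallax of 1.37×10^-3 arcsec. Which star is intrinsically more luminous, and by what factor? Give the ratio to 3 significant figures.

Star B is more luminous, by a factor of 469.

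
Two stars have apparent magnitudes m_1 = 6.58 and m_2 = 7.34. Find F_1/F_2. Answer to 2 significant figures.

Δm = 6.58 − (7.34) = -0.76
Flux ratio = 10^(−0.4 Δm) = 10^(−0.4 × -0.76) = 10^0.304 = 2.014

F_1/F_2 ≈ 2.0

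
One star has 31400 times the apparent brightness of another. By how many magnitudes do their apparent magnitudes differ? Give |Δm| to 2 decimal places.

|Δm| ≈ 11.24

Pogson: Δm = −2.5 log₁₀(ratio) = −2.5 log₁₀(31400) = −2.5 × 4.4969 = -11.242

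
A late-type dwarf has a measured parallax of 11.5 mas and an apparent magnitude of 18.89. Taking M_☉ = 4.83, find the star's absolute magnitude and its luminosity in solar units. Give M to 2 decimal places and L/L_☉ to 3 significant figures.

d = 1/p = 1000/11.5 mas = 86.96 pc
M = m − 5 log₁₀ d + 5 = 18.89 − 5·1.9393 + 5 = 14.193
M − M_☉ = 14.193 − 4.83 = 9.363
L/L_☉ = 10^(−0.4 × 9.363) = 1.797×10^-4

M ≈ 14.19; L/L_☉ ≈ 1.80×10^-4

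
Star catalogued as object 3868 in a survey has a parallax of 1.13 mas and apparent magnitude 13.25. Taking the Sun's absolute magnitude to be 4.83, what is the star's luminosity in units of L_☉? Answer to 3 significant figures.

d = 1/p = 1000/1.13 mas = 885.0 pc
M = m − 5 log₁₀ d + 5 = 13.25 − 5·2.9469 + 5 = 3.515
M − M_☉ = 3.515 − 4.83 = -1.315
L/L_☉ = 10^(−0.4 × -1.315) = 3.356

L/L_☉ ≈ 3.36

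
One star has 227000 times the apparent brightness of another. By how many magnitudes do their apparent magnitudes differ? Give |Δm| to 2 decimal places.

Pogson: Δm = −2.5 log₁₀(ratio) = −2.5 log₁₀(227000) = −2.5 × 5.3560 = -13.390

|Δm| ≈ 13.39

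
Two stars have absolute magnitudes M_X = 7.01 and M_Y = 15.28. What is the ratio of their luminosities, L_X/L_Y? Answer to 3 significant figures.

ΔM = M_X − M_Y = -8.27
L_X/L_Y = 10^(−0.4 ΔM) = 10^3.308 = 2032

L_X/L_Y ≈ 2030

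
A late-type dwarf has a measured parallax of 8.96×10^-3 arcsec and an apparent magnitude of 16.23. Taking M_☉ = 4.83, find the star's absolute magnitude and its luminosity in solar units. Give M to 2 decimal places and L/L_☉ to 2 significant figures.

M ≈ 10.99; L/L_☉ ≈ 3.4×10^-3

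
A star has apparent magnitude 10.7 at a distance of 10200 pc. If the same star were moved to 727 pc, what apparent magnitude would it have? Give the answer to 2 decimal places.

Flux ∝ 1/d², so Δm = 5 log₁₀(d₂/d₁) = 5 log₁₀(727/10200) = -5.735
m₂ = m₁ + Δm = 10.7 + (-5.735) = 4.965

m ≈ 4.96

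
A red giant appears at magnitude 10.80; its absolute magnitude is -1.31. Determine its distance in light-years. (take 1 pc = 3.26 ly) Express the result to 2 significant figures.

Distance modulus: m − M = 10.80 − (-1.31) = 12.110
m − M = 5 log₁₀ d − 5
log₁₀ d = (m − M)/5 + 1 = 3.4220
d = 10^3.4220 = 2642 pc
= 8614 ly

d ≈ 8600 ly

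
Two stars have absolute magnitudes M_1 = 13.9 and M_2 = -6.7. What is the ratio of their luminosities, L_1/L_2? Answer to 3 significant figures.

ΔM = M_1 − M_2 = 20.6
L_1/L_2 = 10^(−0.4 ΔM) = 10^-8.240 = 5.754×10^-9

L_1/L_2 ≈ 5.75×10^-9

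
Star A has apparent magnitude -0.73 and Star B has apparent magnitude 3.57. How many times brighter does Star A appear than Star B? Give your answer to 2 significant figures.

52

Δm = -0.73 − (3.57) = -4.30
Flux ratio = 10^(−0.4 Δm) = 10^(−0.4 × -4.30) = 10^1.720 = 52.48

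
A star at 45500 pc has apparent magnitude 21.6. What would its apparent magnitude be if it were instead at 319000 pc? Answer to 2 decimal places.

m ≈ 25.83

Flux ∝ 1/d², so Δm = 5 log₁₀(d₂/d₁) = 5 log₁₀(319000/45500) = 4.229
m₂ = m₁ + Δm = 21.6 + (4.229) = 25.829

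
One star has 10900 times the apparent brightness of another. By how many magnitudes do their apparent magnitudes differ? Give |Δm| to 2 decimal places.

|Δm| ≈ 10.09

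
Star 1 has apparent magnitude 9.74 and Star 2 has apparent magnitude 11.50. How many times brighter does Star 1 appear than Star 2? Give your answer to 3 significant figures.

5.06

Δm = 9.74 − (11.50) = -1.76
Flux ratio = 10^(−0.4 Δm) = 10^(−0.4 × -1.76) = 10^0.704 = 5.058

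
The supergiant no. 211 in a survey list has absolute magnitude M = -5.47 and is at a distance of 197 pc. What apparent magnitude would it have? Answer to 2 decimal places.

m ≈ 1.00

m = M + 5 log₁₀ d − 5 = -5.47 + 5·2.2945 − 5 = 1.002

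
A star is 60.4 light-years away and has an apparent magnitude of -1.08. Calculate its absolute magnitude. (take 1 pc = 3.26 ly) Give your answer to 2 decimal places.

M ≈ -2.42

d = 60.4 ly / 3.26 = 18.53 pc
5 log₁₀(d/10 pc) = 5 log₁₀(18.53) − 5 = 1.339
M = m − 5 log₁₀(d/10) = -1.08 − 1.339 = -2.419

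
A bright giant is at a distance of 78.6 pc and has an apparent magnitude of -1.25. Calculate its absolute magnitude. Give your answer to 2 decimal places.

M ≈ -5.73

5 log₁₀(d/10 pc) = 5 log₁₀(78.60) − 5 = 4.477
M = m − 5 log₁₀(d/10) = -1.25 − 4.477 = -5.727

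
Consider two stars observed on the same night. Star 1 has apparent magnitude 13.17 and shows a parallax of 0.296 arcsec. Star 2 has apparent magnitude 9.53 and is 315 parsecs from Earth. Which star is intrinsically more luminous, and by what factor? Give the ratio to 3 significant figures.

Star 1: d = 1/p = 1/0.296″ = 3.378 pc
Star 1: M = m − 5 log₁₀ d + 5 = 13.17 − 5·0.5287 + 5 = 15.526
Star 2: M = m − 5 log₁₀ d + 5 = 9.53 − 5·2.4983 + 5 = 2.038
ΔM = M_1 − M_2 = 15.526 − (2.038) = 13.488; smaller M is more luminous → Star 2.
L ratio = 10^(0.4 |ΔM|) = 10^5.395 = 248400

Star 2 is more luminous, by a factor of 248000.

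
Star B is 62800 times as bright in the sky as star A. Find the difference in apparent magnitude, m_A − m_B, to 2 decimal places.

Pogson: Δm = −2.5 log₁₀(ratio) = −2.5 log₁₀(62800) = −2.5 × 4.7980 = -11.995
Star B is brighter so has the smaller magnitude: m_A − m_B is positive.

m_A − m_B ≈ 11.99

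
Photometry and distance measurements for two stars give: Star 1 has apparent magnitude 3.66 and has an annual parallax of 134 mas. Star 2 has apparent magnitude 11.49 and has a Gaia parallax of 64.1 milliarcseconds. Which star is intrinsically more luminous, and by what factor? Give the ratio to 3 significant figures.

Star 1 is more luminous, by a factor of 310.

Star 1: p = 134 mas = 0.134″ → d = 1/p = 7.463 pc
Star 1: M = m − 5 log₁₀ d + 5 = 3.66 − 5·0.8729 + 5 = 4.296
Star 2: p = 64.1 mas = 0.0641″ → d = 1/p = 15.60 pc
Star 2: M = m − 5 log₁₀ d + 5 = 11.49 − 5·1.1931 + 5 = 10.524
ΔM = M_1 − M_2 = 4.296 − (10.524) = -6.229; smaller M is more luminous → Star 1.
L ratio = 10^(0.4 |ΔM|) = 10^2.492 = 310.1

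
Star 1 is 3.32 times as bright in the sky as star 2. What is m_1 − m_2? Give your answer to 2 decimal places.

m_1 − m_2 ≈ -1.30

Pogson: Δm = −2.5 log₁₀(ratio) = −2.5 log₁₀(3.32) = −2.5 × 0.5211 = -1.303
Star 1 is brighter, so it has the smaller magnitude: the difference is negative.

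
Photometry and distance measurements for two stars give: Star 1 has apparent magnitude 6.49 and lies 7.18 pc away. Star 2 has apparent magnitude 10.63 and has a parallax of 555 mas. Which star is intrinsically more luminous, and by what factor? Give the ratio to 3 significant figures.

Star 1 is more luminous, by a factor of 719.

Star 1: M = m − 5 log₁₀ d + 5 = 6.49 − 5·0.8561 + 5 = 7.209
Star 2: p = 555 mas = 0.555″ → d = 1/p = 1.802 pc
Star 2: M = m − 5 log₁₀ d + 5 = 10.63 − 5·0.2557 + 5 = 14.351
ΔM = M_1 − M_2 = 7.209 − (14.351) = -7.142; smaller M is more luminous → Star 1.
L ratio = 10^(0.4 |ΔM|) = 10^2.857 = 719.2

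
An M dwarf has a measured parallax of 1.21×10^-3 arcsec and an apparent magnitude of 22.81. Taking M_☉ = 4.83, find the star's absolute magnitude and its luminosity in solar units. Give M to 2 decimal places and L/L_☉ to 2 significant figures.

M ≈ 13.22; L/L_☉ ≈ 4.4×10^-4

d = 1/p = 1/1.21×10^-3″ = 826.4 pc
M = m − 5 log₁₀ d + 5 = 22.81 − 5·2.9172 + 5 = 13.224
M − M_☉ = 13.224 − 4.83 = 8.394
L/L_☉ = 10^(−0.4 × 8.394) = 4.390×10^-4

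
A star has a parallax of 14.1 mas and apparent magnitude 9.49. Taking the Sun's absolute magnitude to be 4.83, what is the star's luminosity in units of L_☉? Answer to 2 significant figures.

L/L_☉ ≈ 0.69

d = 1/p = 1000/14.1 mas = 70.92 pc
M = m − 5 log₁₀ d + 5 = 9.49 − 5·1.8508 + 5 = 5.236
M − M_☉ = 5.236 − 4.83 = 0.406
L/L_☉ = 10^(−0.4 × 0.406) = 0.6880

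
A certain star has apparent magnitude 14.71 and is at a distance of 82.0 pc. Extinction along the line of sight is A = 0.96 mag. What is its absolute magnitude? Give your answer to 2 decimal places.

M ≈ 9.18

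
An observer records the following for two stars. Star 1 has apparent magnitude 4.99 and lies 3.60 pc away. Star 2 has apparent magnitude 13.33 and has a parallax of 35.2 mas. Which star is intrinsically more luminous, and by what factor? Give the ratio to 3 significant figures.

Star 1 is more luminous, by a factor of 34.8.

Star 1: M = m − 5 log₁₀ d + 5 = 4.99 − 5·0.5563 + 5 = 7.208
Star 2: p = 35.2 mas = 0.0352″ → d = 1/p = 28.41 pc
Star 2: M = m − 5 log₁₀ d + 5 = 13.33 − 5·1.4535 + 5 = 11.063
ΔM = M_1 − M_2 = 7.208 − (11.063) = -3.854; smaller M is more luminous → Star 1.
L ratio = 10^(0.4 |ΔM|) = 10^1.542 = 34.81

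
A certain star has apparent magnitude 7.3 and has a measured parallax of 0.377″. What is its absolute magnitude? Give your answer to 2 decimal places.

d = 1/p = 1/0.377″ = 2.653 pc
5 log₁₀(d/10 pc) = 5 log₁₀(2.653) − 5 = -2.882
M = m − 5 log₁₀(d/10) = 7.3 + 2.882 = 10.182

M ≈ 10.18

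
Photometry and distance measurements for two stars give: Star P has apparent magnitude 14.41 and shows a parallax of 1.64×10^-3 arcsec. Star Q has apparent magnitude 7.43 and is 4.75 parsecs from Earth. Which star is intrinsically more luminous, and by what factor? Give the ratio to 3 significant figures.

Star P is more luminous, by a factor of 26.6.

Star P: d = 1/p = 1/1.64×10^-3″ = 609.8 pc
Star P: M = m − 5 log₁₀ d + 5 = 14.41 − 5·2.7852 + 5 = 5.484
Star Q: M = m − 5 log₁₀ d + 5 = 7.43 − 5·0.6767 + 5 = 9.047
ΔM = M_P − M_Q = 5.484 − (9.047) = -3.562; smaller M is more luminous → Star P.
L ratio = 10^(0.4 |ΔM|) = 10^1.425 = 26.60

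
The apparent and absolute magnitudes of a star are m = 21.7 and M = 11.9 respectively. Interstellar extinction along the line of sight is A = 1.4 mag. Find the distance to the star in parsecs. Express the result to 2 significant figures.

d ≈ 480 pc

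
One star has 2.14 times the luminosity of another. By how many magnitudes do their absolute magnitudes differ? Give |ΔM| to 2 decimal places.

Pogson: ΔM = −2.5 log₁₀(ratio) = −2.5 log₁₀(2.14) = −2.5 × 0.3304 = -0.826

|ΔM| ≈ 0.83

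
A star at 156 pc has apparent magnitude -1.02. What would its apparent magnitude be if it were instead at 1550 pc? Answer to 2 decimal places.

Flux ∝ 1/d², so Δm = 5 log₁₀(d₂/d₁) = 5 log₁₀(1550/156) = 4.986
m₂ = m₁ + Δm = -1.02 + (4.986) = 3.966

m ≈ 3.97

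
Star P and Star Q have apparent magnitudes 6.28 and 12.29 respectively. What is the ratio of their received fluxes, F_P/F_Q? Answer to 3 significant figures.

F_P/F_Q ≈ 254

Magnitude difference = -6.01
Flux ratio = 10^(−0.4 Δm) = 10^(−0.4 × -6.01) = 10^2.404 = 253.5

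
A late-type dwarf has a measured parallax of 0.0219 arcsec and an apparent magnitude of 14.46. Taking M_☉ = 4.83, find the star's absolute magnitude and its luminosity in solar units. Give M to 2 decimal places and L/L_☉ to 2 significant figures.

M ≈ 11.16; L/L_☉ ≈ 2.9×10^-3

d = 1/p = 1/0.0219″ = 45.66 pc
M = m − 5 log₁₀ d + 5 = 14.46 − 5·1.6596 + 5 = 11.162
M − M_☉ = 11.162 − 4.83 = 6.332
L/L_☉ = 10^(−0.4 × 6.332) = 2.932×10^-3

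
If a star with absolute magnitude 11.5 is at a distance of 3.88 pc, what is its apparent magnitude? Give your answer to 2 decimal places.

m = M + 5 log₁₀ d − 5 = 11.5 + 5·0.5888 − 5 = 9.444

m ≈ 9.44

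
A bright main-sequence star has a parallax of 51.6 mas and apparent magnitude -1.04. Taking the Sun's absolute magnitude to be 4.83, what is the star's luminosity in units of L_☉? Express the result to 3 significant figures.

d = 1/p = 1000/51.6 mas = 19.38 pc
M = m − 5 log₁₀ d + 5 = -1.04 − 5·1.2874 + 5 = -2.477
M − M_☉ = -2.477 − 4.83 = -7.307
L/L_☉ = 10^(−0.4 × -7.307) = 837.0

L/L_☉ ≈ 837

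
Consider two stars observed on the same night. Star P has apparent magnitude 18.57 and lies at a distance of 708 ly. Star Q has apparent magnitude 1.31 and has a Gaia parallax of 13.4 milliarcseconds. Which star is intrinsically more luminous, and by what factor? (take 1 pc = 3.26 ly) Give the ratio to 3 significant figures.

Star Q is more luminous, by a factor of 947000.

Star P: d = 708 ly / 3.26 = 217.2 pc
Star P: M = m − 5 log₁₀ d + 5 = 18.57 − 5·2.3368 + 5 = 11.886
Star Q: p = 13.4 mas = 0.0134″ → d = 1/p = 74.63 pc
Star Q: M = m − 5 log₁₀ d + 5 = 1.31 − 5·1.8729 + 5 = -3.054
ΔM = M_P − M_Q = 11.886 − (-3.054) = 14.940; smaller M is more luminous → Star Q.
L ratio = 10^(0.4 |ΔM|) = 10^5.976 = 946600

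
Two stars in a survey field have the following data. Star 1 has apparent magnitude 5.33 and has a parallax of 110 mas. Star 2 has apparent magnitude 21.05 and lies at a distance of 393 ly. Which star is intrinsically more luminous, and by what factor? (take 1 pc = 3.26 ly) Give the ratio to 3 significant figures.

Star 1 is more luminous, by a factor of 11000.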